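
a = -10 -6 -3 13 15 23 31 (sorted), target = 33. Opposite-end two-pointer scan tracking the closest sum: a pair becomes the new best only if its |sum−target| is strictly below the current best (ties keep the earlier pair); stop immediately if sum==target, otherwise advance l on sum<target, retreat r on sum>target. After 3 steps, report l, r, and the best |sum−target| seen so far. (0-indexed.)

l=0 r=6: -10+31=21 d=12 *, l++
l=1 r=6: -6+31=25 d=8 *, l++
l=2 r=6: -3+31=28 d=5 *, l++

l=3, r=6, best |Δ|=5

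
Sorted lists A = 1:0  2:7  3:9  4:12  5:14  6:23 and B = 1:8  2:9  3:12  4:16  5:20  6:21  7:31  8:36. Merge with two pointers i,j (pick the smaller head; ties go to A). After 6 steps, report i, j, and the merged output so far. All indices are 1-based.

i=1 j=1: A[i]=0<=B[j]=8 take 0, i++
i=2 j=1: A[i]=7<=B[j]=8 take 7, i++
i=3 j=1: A[i]=9>B[j]=8 take 8, j++
i=3 j=2: A[i]=9<=B[j]=9 take 9, i++
i=4 j=2: A[i]=12>B[j]=9 take 9, j++
i=4 j=3: A[i]=12<=B[j]=12 take 12, i++

i=5, j=3, merged so far=[0, 7, 8, 9, 9, 12]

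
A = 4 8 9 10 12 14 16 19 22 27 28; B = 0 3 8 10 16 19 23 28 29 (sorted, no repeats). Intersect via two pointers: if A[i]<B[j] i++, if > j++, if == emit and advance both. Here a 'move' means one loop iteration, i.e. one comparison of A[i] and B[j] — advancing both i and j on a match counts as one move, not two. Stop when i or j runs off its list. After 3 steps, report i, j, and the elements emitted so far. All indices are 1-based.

i=2, j=3, emitted=[]

[i=1,j=1] 4>0 → j++
[i=1,j=2] 4>3 → j++
[i=1,j=3] 4<8 → i++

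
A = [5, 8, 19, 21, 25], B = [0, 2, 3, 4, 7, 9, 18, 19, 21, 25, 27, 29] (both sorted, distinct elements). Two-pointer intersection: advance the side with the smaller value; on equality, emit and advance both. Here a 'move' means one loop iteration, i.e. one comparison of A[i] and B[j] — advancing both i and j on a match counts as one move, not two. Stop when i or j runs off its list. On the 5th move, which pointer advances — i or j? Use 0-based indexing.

i

i=0 j=0: 5>0, j++
i=0 j=1: 5>2, j++
i=0 j=2: 5>3, j++
i=0 j=3: 5>4, j++
i=0 j=4: 5<7, i++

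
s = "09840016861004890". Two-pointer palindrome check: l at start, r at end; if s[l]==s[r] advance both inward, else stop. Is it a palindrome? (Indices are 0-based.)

[0,16] '0'=='0' → l++,r--
[1,15] '9'=='9' → l++,r--
[2,14] '8'=='8' → l++,r--
[3,13] '4'=='4' → l++,r--
[4,12] '0'=='0' → l++,r--
[5,11] '0'=='0' → l++,r--
[6,10] '1'=='1' → l++,r--
[7,9] '6'=='6' → l++,r--

palindrome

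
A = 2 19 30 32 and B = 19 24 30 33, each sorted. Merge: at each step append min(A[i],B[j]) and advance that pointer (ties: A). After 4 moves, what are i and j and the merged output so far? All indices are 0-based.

[i=0,j=0] A[i]=2<=B[j]=19 take 2 → i++
[i=1,j=0] A[i]=19<=B[j]=19 take 19 → i++
[i=2,j=0] A[i]=30>B[j]=19 take 19 → j++
[i=2,j=1] A[i]=30>B[j]=24 take 24 → j++

i=2, j=2, merged so far=[2, 19, 19, 24]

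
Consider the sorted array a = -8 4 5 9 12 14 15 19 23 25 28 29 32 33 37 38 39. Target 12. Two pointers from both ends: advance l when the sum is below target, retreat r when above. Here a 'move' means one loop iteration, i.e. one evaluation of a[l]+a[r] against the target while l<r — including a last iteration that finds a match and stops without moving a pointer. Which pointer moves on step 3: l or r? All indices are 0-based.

r

l=0 r=16: -8+39=31 >12, r--
l=0 r=15: -8+38=30 >12, r--
l=0 r=14: -8+37=29 >12, r--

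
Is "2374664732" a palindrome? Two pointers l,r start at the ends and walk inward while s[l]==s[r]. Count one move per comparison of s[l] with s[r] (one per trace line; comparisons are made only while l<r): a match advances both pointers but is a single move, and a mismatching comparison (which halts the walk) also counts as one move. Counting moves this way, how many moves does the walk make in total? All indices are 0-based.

5 moves

l=0 r=9: '2'=='2', l++,r--
l=1 r=8: '3'=='3', l++,r--
l=2 r=7: '7'=='7', l++,r--
l=3 r=6: '4'=='4', l++,r--
l=4 r=5: '6'=='6', l++,r--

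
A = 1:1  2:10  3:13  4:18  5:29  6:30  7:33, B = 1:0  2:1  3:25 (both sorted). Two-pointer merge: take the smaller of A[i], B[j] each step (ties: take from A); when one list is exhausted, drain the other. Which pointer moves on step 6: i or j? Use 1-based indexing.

i

[i=1,j=1] A[i]=1>B[j]=0 take 0 → j++
[i=1,j=2] A[i]=1<=B[j]=1 take 1 → i++
[i=2,j=2] A[i]=10>B[j]=1 take 1 → j++
[i=2,j=3] A[i]=10<=B[j]=25 take 10 → i++
[i=3,j=3] A[i]=13<=B[j]=25 take 13 → i++
[i=4,j=3] A[i]=18<=B[j]=25 take 18 → i++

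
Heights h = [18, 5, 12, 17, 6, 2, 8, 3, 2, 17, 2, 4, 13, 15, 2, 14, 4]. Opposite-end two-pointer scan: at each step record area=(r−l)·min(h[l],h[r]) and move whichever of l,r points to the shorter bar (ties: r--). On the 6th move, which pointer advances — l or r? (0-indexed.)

l=0 r=16: min(18,4)*16=64 best=64 *, r--
l=0 r=15: min(18,14)*15=210 best=210 *, r--
l=0 r=14: min(18,2)*14=28 best=210, r--
l=0 r=13: min(18,15)*13=195 best=210, r--
l=0 r=12: min(18,13)*12=156 best=210, r--
l=0 r=11: min(18,4)*11=44 best=210, r--

r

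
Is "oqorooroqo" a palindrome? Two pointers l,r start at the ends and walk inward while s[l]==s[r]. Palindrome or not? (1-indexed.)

[1,10] 'o'=='o' → l++,r--
[2,9] 'q'=='q' → l++,r--
[3,8] 'o'=='o' → l++,r--
[4,7] 'r'=='r' → l++,r--
[5,6] 'o'=='o' → l++,r--

palindrome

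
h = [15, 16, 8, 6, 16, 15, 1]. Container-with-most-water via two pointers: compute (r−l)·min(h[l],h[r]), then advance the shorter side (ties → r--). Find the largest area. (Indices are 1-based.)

max area = 75

l=1 r=7: min(15,1)*6=6 best=6 *, r--
l=1 r=6: min(15,15)*5=75 best=75 *, r--
l=1 r=5: min(15,16)*4=60 best=75, l++
l=2 r=5: min(16,16)*3=48 best=75, r--
l=2 r=4: min(16,6)*2=12 best=75, r--
l=2 r=3: min(16,8)*1=8 best=75, r--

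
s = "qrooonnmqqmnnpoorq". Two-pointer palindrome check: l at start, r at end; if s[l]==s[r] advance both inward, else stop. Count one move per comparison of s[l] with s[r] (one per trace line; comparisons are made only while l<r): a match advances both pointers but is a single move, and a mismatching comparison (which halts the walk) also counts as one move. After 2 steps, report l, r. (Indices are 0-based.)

l=2, r=15

[0,17] 'q'=='q' → l++,r--
[1,16] 'r'=='r' → l++,r--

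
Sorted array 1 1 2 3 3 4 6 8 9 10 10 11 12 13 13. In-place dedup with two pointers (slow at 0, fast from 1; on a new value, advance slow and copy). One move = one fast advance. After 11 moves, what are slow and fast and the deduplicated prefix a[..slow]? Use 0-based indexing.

slow=8, fast=12, prefix=[1, 2, 3, 4, 6, 8, 9, 10, 11]

(s=0,f=1) a[fast]=1=a[slow] dup → fast++
(s=0,f=2) a[fast]=2≠a[slow]=1 write a[1]=2 → slow++,fast++
(s=1,f=3) a[fast]=3≠a[slow]=2 write a[2]=3 → slow++,fast++
(s=2,f=4) a[fast]=3=a[slow] dup → fast++
(s=2,f=5) a[fast]=4≠a[slow]=3 write a[3]=4 → slow++,fast++
(s=3,f=6) a[fast]=6≠a[slow]=4 write a[4]=6 → slow++,fast++
(s=4,f=7) a[fast]=8≠a[slow]=6 write a[5]=8 → slow++,fast++
(s=5,f=8) a[fast]=9≠a[slow]=8 write a[6]=9 → slow++,fast++
(s=6,f=9) a[fast]=10≠a[slow]=9 write a[7]=10 → slow++,fast++
(s=7,f=10) a[fast]=10=a[slow] dup → fast++
(s=7,f=11) a[fast]=11≠a[slow]=10 write a[8]=11 → slow++,fast++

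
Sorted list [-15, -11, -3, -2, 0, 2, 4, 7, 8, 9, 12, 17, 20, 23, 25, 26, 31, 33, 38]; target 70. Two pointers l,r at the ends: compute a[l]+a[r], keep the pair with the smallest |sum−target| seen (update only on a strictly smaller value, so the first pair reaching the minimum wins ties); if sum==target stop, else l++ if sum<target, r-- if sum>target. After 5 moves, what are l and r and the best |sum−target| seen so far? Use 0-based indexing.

[0,18] -15+38=23 d=47 * → l++
[1,18] -11+38=27 d=43 * → l++
[2,18] -3+38=35 d=35 * → l++
[3,18] -2+38=36 d=34 * → l++
[4,18] 0+38=38 d=32 * → l++

l=5, r=18, best |Δ|=32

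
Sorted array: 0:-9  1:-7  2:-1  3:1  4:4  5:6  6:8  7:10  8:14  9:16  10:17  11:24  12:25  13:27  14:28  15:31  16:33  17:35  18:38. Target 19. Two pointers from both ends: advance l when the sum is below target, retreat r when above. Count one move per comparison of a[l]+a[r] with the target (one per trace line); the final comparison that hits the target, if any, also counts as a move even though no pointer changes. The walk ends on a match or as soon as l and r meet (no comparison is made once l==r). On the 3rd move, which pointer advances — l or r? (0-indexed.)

[0,18] -9+38=29 >19 → r--
[0,17] -9+35=26 >19 → r--
[0,16] -9+33=24 >19 → r--

r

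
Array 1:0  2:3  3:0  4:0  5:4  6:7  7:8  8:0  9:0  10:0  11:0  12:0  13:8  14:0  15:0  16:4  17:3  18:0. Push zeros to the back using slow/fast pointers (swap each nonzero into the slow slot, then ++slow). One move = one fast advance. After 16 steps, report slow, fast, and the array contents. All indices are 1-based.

slow=7, fast=17, a=[3, 4, 7, 8, 8, 4, 0, 0, 0, 0, 0, 0, 0, 0, 0, 0, 3, 0]

slow=1 fast=1: a[fast]=0, fast++
slow=1 fast=2: a[fast]=3≠0 swap→a[1]=3, slow++,fast++
slow=2 fast=3: a[fast]=0, fast++
slow=2 fast=4: a[fast]=0, fast++
slow=2 fast=5: a[fast]=4≠0 swap→a[2]=4, slow++,fast++
slow=3 fast=6: a[fast]=7≠0 swap→a[3]=7, slow++,fast++
slow=4 fast=7: a[fast]=8≠0 swap→a[4]=8, slow++,fast++
slow=5 fast=8: a[fast]=0, fast++
slow=5 fast=9: a[fast]=0, fast++
slow=5 fast=10: a[fast]=0, fast++
slow=5 fast=11: a[fast]=0, fast++
slow=5 fast=12: a[fast]=0, fast++
slow=5 fast=13: a[fast]=8≠0 swap→a[5]=8, slow++,fast++
slow=6 fast=14: a[fast]=0, fast++
slow=6 fast=15: a[fast]=0, fast++
slow=6 fast=16: a[fast]=4≠0 swap→a[6]=4, slow++,fast++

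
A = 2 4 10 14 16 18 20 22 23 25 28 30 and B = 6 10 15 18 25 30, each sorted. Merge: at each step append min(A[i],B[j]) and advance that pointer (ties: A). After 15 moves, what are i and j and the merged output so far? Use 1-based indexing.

[i=1,j=1] A[i]=2<=B[j]=6 take 2 → i++
[i=2,j=1] A[i]=4<=B[j]=6 take 4 → i++
[i=3,j=1] A[i]=10>B[j]=6 take 6 → j++
[i=3,j=2] A[i]=10<=B[j]=10 take 10 → i++
[i=4,j=2] A[i]=14>B[j]=10 take 10 → j++
[i=4,j=3] A[i]=14<=B[j]=15 take 14 → i++
[i=5,j=3] A[i]=16>B[j]=15 take 15 → j++
[i=5,j=4] A[i]=16<=B[j]=18 take 16 → i++
[i=6,j=4] A[i]=18<=B[j]=18 take 18 → i++
[i=7,j=4] A[i]=20>B[j]=18 take 18 → j++
[i=7,j=5] A[i]=20<=B[j]=25 take 20 → i++
[i=8,j=5] A[i]=22<=B[j]=25 take 22 → i++
[i=9,j=5] A[i]=23<=B[j]=25 take 23 → i++
[i=10,j=5] A[i]=25<=B[j]=25 take 25 → i++
[i=11,j=5] A[i]=28>B[j]=25 take 25 → j++

i=11, j=6, merged so far=[2, 4, 6, 10, 10, 14, 15, 16, 18, 18, 20, 22, 23, 25, 25]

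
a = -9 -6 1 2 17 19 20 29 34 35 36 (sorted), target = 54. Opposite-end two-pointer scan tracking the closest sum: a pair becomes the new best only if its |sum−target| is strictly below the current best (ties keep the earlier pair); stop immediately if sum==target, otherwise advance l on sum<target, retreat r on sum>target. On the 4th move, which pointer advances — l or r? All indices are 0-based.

[0,10] -9+36=27 d=27 * → l++
[1,10] -6+36=30 d=24 * → l++
[2,10] 1+36=37 d=17 * → l++
[3,10] 2+36=38 d=16 * → l++

l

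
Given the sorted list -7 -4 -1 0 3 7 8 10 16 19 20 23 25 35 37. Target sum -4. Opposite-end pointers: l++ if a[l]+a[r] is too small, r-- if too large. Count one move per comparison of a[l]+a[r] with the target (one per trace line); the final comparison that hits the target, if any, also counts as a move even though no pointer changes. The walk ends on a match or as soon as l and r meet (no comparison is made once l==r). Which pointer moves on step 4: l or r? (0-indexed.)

r

[0,14] -7+37=30 >-4 → r--
[0,13] -7+35=28 >-4 → r--
[0,12] -7+25=18 >-4 → r--
[0,11] -7+23=16 >-4 → r--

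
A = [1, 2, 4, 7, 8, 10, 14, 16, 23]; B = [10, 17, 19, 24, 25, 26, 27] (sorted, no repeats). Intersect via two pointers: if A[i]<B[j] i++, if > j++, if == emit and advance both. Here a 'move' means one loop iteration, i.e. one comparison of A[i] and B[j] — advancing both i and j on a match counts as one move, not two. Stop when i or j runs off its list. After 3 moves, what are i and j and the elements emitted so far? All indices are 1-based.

i=4, j=1, emitted=[]

i=1 j=1: 1<10, i++
i=2 j=1: 2<10, i++
i=3 j=1: 4<10, i++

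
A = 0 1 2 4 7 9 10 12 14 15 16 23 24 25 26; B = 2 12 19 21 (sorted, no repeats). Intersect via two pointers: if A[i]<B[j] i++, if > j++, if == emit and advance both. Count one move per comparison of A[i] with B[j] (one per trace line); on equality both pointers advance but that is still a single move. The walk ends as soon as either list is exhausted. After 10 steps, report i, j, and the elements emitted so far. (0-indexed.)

i=10, j=2, emitted=[2, 12]

[i=0,j=0] 0<2 → i++
[i=1,j=0] 1<2 → i++
[i=2,j=0] 2==2 emit → i++,j++
[i=3,j=1] 4<12 → i++
[i=4,j=1] 7<12 → i++
[i=5,j=1] 9<12 → i++
[i=6,j=1] 10<12 → i++
[i=7,j=1] 12==12 emit → i++,j++
[i=8,j=2] 14<19 → i++
[i=9,j=2] 15<19 → i++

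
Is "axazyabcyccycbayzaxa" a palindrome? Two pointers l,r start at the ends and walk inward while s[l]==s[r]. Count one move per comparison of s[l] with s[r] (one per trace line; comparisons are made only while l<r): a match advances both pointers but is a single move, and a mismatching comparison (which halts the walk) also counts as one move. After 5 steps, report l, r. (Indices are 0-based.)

[0,19] 'a'=='a' → l++,r--
[1,18] 'x'=='x' → l++,r--
[2,17] 'a'=='a' → l++,r--
[3,16] 'z'=='z' → l++,r--
[4,15] 'y'=='y' → l++,r--

l=5, r=14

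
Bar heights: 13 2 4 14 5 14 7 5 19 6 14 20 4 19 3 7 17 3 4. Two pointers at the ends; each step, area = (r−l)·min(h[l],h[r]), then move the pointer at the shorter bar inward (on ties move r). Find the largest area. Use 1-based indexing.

l=1 r=19: min(13,4)*18=72 best=72 *, r--
l=1 r=18: min(13,3)*17=51 best=72, r--
l=1 r=17: min(13,17)*16=208 best=208 *, l++
l=2 r=17: min(2,17)*15=30 best=208, l++
l=3 r=17: min(4,17)*14=56 best=208, l++
l=4 r=17: min(14,17)*13=182 best=208, l++
l=5 r=17: min(5,17)*12=60 best=208, l++
l=6 r=17: min(14,17)*11=154 best=208, l++
l=7 r=17: min(7,17)*10=70 best=208, l++
l=8 r=17: min(5,17)*9=45 best=208, l++
l=9 r=17: min(19,17)*8=136 best=208, r--
l=9 r=16: min(19,7)*7=49 best=208, r--
l=9 r=15: min(19,3)*6=18 best=208, r--
l=9 r=14: min(19,19)*5=95 best=208, r--
l=9 r=13: min(19,4)*4=16 best=208, r--
l=9 r=12: min(19,20)*3=57 best=208, l++
l=10 r=12: min(6,20)*2=12 best=208, l++
l=11 r=12: min(14,20)*1=14 best=208, l++

max area = 208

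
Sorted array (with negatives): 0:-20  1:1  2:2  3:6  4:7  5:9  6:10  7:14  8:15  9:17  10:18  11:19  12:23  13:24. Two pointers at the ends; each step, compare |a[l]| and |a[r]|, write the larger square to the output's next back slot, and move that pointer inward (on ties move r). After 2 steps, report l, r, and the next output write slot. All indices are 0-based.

l=0, r=11, next write slot=11

[0,13] |-20|<=|24| out[13]=576 → r--
[0,12] |-20|<=|23| out[12]=529 → r--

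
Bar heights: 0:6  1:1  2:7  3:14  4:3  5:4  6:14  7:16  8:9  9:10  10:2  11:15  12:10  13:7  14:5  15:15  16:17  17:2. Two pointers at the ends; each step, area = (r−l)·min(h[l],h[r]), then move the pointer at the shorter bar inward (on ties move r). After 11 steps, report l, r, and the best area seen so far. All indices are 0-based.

l=10, r=16, best area=182

[0,17] min(6,2)*17=34 best=34 * → r--
[0,16] min(6,17)*16=96 best=96 * → l++
[1,16] min(1,17)*15=15 best=96 → l++
[2,16] min(7,17)*14=98 best=98 * → l++
[3,16] min(14,17)*13=182 best=182 * → l++
[4,16] min(3,17)*12=36 best=182 → l++
[5,16] min(4,17)*11=44 best=182 → l++
[6,16] min(14,17)*10=140 best=182 → l++
[7,16] min(16,17)*9=144 best=182 → l++
[8,16] min(9,17)*8=72 best=182 → l++
[9,16] min(10,17)*7=70 best=182 → l++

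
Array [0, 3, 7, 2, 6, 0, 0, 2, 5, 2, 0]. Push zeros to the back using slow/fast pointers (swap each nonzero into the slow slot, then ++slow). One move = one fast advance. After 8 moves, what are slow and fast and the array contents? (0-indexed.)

slow=5, fast=8, a=[3, 7, 2, 6, 2, 0, 0, 0, 5, 2, 0]

(s=0,f=0) a[fast]=0 → fast++
(s=0,f=1) a[fast]=3≠0 swap→a[0]=3 → slow++,fast++
(s=1,f=2) a[fast]=7≠0 swap→a[1]=7 → slow++,fast++
(s=2,f=3) a[fast]=2≠0 swap→a[2]=2 → slow++,fast++
(s=3,f=4) a[fast]=6≠0 swap→a[3]=6 → slow++,fast++
(s=4,f=5) a[fast]=0 → fast++
(s=4,f=6) a[fast]=0 → fast++
(s=4,f=7) a[fast]=2≠0 swap→a[4]=2 → slow++,fast++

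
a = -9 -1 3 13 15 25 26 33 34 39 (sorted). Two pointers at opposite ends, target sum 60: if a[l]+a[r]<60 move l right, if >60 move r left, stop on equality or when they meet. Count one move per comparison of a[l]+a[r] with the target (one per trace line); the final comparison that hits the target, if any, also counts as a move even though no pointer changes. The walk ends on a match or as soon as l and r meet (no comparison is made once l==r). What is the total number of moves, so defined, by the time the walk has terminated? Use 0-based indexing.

8 moves

[0,9] -9+39=30 <60 → l++
[1,9] -1+39=38 <60 → l++
[2,9] 3+39=42 <60 → l++
[3,9] 13+39=52 <60 → l++
[4,9] 15+39=54 <60 → l++
[5,9] 25+39=64 >60 → r--
[5,8] 25+34=59 <60 → l++
[6,8] 26+34=60 → found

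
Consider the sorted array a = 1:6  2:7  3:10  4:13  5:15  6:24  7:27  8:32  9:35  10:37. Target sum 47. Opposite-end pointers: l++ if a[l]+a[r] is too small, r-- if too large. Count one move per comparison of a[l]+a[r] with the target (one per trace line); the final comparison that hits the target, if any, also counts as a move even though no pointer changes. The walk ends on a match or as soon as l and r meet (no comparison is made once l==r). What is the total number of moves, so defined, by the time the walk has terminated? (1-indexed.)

3 moves

[1,10] 6+37=43 <47 → l++
[2,10] 7+37=44 <47 → l++
[3,10] 10+37=47 → found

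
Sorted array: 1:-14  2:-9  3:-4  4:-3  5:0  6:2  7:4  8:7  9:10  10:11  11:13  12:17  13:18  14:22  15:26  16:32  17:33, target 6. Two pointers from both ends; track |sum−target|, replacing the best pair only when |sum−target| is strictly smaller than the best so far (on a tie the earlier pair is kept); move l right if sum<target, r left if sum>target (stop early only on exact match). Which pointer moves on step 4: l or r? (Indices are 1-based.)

r

[1,17] -14+33=19 d=13 * → r--
[1,16] -14+32=18 d=12 * → r--
[1,15] -14+26=12 d=6 * → r--
[1,14] -14+22=8 d=2 * → r--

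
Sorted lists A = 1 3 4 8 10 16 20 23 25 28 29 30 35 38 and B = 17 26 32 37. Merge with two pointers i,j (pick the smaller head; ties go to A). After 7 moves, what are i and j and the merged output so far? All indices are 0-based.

[i=0,j=0] A[i]=1<=B[j]=17 take 1 → i++
[i=1,j=0] A[i]=3<=B[j]=17 take 3 → i++
[i=2,j=0] A[i]=4<=B[j]=17 take 4 → i++
[i=3,j=0] A[i]=8<=B[j]=17 take 8 → i++
[i=4,j=0] A[i]=10<=B[j]=17 take 10 → i++
[i=5,j=0] A[i]=16<=B[j]=17 take 16 → i++
[i=6,j=0] A[i]=20>B[j]=17 take 17 → j++

i=6, j=1, merged so far=[1, 3, 4, 8, 10, 16, 17]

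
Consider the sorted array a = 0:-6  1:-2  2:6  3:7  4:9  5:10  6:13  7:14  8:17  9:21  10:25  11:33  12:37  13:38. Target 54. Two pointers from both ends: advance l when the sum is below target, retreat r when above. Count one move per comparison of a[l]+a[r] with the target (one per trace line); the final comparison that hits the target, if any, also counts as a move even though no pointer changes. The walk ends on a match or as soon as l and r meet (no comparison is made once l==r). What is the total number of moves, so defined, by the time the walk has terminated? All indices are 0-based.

[0,13] -6+38=32 <54 → l++
[1,13] -2+38=36 <54 → l++
[2,13] 6+38=44 <54 → l++
[3,13] 7+38=45 <54 → l++
[4,13] 9+38=47 <54 → l++
[5,13] 10+38=48 <54 → l++
[6,13] 13+38=51 <54 → l++
[7,13] 14+38=52 <54 → l++
[8,13] 17+38=55 >54 → r--
[8,12] 17+37=54 → found

10 moves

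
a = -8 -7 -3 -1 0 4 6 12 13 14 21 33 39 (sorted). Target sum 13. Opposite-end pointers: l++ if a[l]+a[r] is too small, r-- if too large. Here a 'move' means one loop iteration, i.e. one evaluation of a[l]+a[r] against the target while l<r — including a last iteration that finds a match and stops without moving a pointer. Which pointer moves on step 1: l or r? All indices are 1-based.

[1,13] -8+39=31 >13 → r--

r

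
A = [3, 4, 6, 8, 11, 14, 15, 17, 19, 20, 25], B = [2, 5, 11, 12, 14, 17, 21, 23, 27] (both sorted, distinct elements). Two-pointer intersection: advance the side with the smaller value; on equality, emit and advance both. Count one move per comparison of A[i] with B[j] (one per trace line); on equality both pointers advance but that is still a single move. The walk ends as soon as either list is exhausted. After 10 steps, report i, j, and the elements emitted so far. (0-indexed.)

i=0 j=0: 3>2, j++
i=0 j=1: 3<5, i++
i=1 j=1: 4<5, i++
i=2 j=1: 6>5, j++
i=2 j=2: 6<11, i++
i=3 j=2: 8<11, i++
i=4 j=2: 11==11 emit, i++,j++
i=5 j=3: 14>12, j++
i=5 j=4: 14==14 emit, i++,j++
i=6 j=5: 15<17, i++

i=7, j=5, emitted=[11, 14]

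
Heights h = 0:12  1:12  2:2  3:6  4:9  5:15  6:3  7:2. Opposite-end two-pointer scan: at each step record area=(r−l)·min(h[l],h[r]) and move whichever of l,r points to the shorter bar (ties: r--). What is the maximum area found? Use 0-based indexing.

max area = 60

[0,7] min(12,2)*7=14 best=14 * → r--
[0,6] min(12,3)*6=18 best=18 * → r--
[0,5] min(12,15)*5=60 best=60 * → l++
[1,5] min(12,15)*4=48 best=60 → l++
[2,5] min(2,15)*3=6 best=60 → l++
[3,5] min(6,15)*2=12 best=60 → l++
[4,5] min(9,15)*1=9 best=60 → l++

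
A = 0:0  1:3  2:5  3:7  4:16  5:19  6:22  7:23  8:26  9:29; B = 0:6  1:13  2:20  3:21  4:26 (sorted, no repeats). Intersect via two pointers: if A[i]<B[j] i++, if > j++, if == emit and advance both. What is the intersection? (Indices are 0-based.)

intersection = [26]

[i=0,j=0] 0<6 → i++
[i=1,j=0] 3<6 → i++
[i=2,j=0] 5<6 → i++
[i=3,j=0] 7>6 → j++
[i=3,j=1] 7<13 → i++
[i=4,j=1] 16>13 → j++
[i=4,j=2] 16<20 → i++
[i=5,j=2] 19<20 → i++
[i=6,j=2] 22>20 → j++
[i=6,j=3] 22>21 → j++
[i=6,j=4] 22<26 → i++
[i=7,j=4] 23<26 → i++
[i=8,j=4] 26==26 emit → i++,j++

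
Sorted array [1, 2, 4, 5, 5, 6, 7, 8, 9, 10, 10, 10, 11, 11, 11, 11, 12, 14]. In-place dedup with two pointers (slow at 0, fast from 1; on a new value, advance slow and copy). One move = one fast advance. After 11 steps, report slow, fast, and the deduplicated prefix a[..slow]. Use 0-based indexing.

slow=8, fast=12, prefix=[1, 2, 4, 5, 6, 7, 8, 9, 10]

slow=0 fast=1: a[fast]=2≠a[slow]=1 write a[1]=2, slow++,fast++
slow=1 fast=2: a[fast]=4≠a[slow]=2 write a[2]=4, slow++,fast++
slow=2 fast=3: a[fast]=5≠a[slow]=4 write a[3]=5, slow++,fast++
slow=3 fast=4: a[fast]=5=a[slow] dup, fast++
slow=3 fast=5: a[fast]=6≠a[slow]=5 write a[4]=6, slow++,fast++
slow=4 fast=6: a[fast]=7≠a[slow]=6 write a[5]=7, slow++,fast++
slow=5 fast=7: a[fast]=8≠a[slow]=7 write a[6]=8, slow++,fast++
slow=6 fast=8: a[fast]=9≠a[slow]=8 write a[7]=9, slow++,fast++
slow=7 fast=9: a[fast]=10≠a[slow]=9 write a[8]=10, slow++,fast++
slow=8 fast=10: a[fast]=10=a[slow] dup, fast++
slow=8 fast=11: a[fast]=10=a[slow] dup, fast++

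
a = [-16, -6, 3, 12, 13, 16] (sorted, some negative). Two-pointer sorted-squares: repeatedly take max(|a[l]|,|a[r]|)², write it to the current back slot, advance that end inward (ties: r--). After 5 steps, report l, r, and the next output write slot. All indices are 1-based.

[1,6] |-16|<=|16| out[6]=256 → r--
[1,5] |-16|>|13| out[5]=256 → l++
[2,5] |-6|<=|13| out[4]=169 → r--
[2,4] |-6|<=|12| out[3]=144 → r--
[2,3] |-6|>|3| out[2]=36 → l++

l=3, r=3, next write slot=1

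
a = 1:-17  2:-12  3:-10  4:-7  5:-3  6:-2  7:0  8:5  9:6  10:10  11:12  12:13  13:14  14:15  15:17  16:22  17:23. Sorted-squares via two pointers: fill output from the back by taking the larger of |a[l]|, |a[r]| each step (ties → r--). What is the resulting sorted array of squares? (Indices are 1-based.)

[0, 4, 9, 25, 36, 49, 100, 100, 144, 144, 169, 196, 225, 289, 289, 484, 529]

l=1 r=17: |-17|<=|23| out[17]=529, r--
l=1 r=16: |-17|<=|22| out[16]=484, r--
l=1 r=15: |-17|<=|17| out[15]=289, r--
l=1 r=14: |-17|>|15| out[14]=289, l++
l=2 r=14: |-12|<=|15| out[13]=225, r--
l=2 r=13: |-12|<=|14| out[12]=196, r--
l=2 r=12: |-12|<=|13| out[11]=169, r--
l=2 r=11: |-12|<=|12| out[10]=144, r--
l=2 r=10: |-12|>|10| out[9]=144, l++
l=3 r=10: |-10|<=|10| out[8]=100, r--
l=3 r=9: |-10|>|6| out[7]=100, l++
l=4 r=9: |-7|>|6| out[6]=49, l++
l=5 r=9: |-3|<=|6| out[5]=36, r--
l=5 r=8: |-3|<=|5| out[4]=25, r--
l=5 r=7: |-3|>|0| out[3]=9, l++
l=6 r=7: |-2|>|0| out[2]=4, l++
l=7 r=7: |0|<=|0| out[1]=0, r--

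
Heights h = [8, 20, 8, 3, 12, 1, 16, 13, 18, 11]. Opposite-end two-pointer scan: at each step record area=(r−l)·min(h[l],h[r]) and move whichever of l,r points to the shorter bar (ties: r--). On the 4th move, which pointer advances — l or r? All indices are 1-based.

r

l=1 r=10: min(8,11)*9=72 best=72 *, l++
l=2 r=10: min(20,11)*8=88 best=88 *, r--
l=2 r=9: min(20,18)*7=126 best=126 *, r--
l=2 r=8: min(20,13)*6=78 best=126, r--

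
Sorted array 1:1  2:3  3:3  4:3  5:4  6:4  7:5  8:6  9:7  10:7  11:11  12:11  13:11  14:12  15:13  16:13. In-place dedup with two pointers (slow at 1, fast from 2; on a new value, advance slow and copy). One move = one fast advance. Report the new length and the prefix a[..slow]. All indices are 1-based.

(s=1,f=2) a[fast]=3≠a[slow]=1 write a[2]=3 → slow++,fast++
(s=2,f=3) a[fast]=3=a[slow] dup → fast++
(s=2,f=4) a[fast]=3=a[slow] dup → fast++
(s=2,f=5) a[fast]=4≠a[slow]=3 write a[3]=4 → slow++,fast++
(s=3,f=6) a[fast]=4=a[slow] dup → fast++
(s=3,f=7) a[fast]=5≠a[slow]=4 write a[4]=5 → slow++,fast++
(s=4,f=8) a[fast]=6≠a[slow]=5 write a[5]=6 → slow++,fast++
(s=5,f=9) a[fast]=7≠a[slow]=6 write a[6]=7 → slow++,fast++
(s=6,f=10) a[fast]=7=a[slow] dup → fast++
(s=6,f=11) a[fast]=11≠a[slow]=7 write a[7]=11 → slow++,fast++
(s=7,f=12) a[fast]=11=a[slow] dup → fast++
(s=7,f=13) a[fast]=11=a[slow] dup → fast++
(s=7,f=14) a[fast]=12≠a[slow]=11 write a[8]=12 → slow++,fast++
(s=8,f=15) a[fast]=13≠a[slow]=12 write a[9]=13 → slow++,fast++
(s=9,f=16) a[fast]=13=a[slow] dup → fast++

length 9; prefix = [1, 3, 4, 5, 6, 7, 11, 12, 13]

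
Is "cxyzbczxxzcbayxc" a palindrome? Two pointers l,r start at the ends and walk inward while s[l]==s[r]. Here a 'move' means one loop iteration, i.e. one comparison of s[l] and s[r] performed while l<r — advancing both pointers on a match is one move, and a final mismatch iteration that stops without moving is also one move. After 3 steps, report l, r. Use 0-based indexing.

l=3, r=12

[0,15] 'c'=='c' → l++,r--
[1,14] 'x'=='x' → l++,r--
[2,13] 'y'=='y' → l++,r--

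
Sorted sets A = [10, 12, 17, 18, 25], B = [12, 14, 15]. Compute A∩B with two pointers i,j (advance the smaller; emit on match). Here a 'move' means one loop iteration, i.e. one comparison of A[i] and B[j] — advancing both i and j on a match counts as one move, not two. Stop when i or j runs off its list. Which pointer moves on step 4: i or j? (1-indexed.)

j

[i=1,j=1] 10<12 → i++
[i=2,j=1] 12==12 emit → i++,j++
[i=3,j=2] 17>14 → j++
[i=3,j=3] 17>15 → j++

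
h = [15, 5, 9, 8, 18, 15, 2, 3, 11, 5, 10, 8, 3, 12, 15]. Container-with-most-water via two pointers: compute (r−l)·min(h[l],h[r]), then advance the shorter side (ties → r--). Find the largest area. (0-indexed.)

l=0 r=14: min(15,15)*14=210 best=210 *, r--
l=0 r=13: min(15,12)*13=156 best=210, r--
l=0 r=12: min(15,3)*12=36 best=210, r--
l=0 r=11: min(15,8)*11=88 best=210, r--
l=0 r=10: min(15,10)*10=100 best=210, r--
l=0 r=9: min(15,5)*9=45 best=210, r--
l=0 r=8: min(15,11)*8=88 best=210, r--
l=0 r=7: min(15,3)*7=21 best=210, r--
l=0 r=6: min(15,2)*6=12 best=210, r--
l=0 r=5: min(15,15)*5=75 best=210, r--
l=0 r=4: min(15,18)*4=60 best=210, l++
l=1 r=4: min(5,18)*3=15 best=210, l++
l=2 r=4: min(9,18)*2=18 best=210, l++
l=3 r=4: min(8,18)*1=8 best=210, l++

max area = 210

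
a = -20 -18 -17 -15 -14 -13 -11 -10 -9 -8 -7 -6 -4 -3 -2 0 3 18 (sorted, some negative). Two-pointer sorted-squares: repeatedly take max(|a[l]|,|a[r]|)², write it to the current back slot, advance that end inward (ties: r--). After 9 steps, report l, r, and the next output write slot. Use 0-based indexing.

l=8, r=16, next write slot=8

[0,17] |-20|>|18| out[17]=400 → l++
[1,17] |-18|<=|18| out[16]=324 → r--
[1,16] |-18|>|3| out[15]=324 → l++
[2,16] |-17|>|3| out[14]=289 → l++
[3,16] |-15|>|3| out[13]=225 → l++
[4,16] |-14|>|3| out[12]=196 → l++
[5,16] |-13|>|3| out[11]=169 → l++
[6,16] |-11|>|3| out[10]=121 → l++
[7,16] |-10|>|3| out[9]=100 → l++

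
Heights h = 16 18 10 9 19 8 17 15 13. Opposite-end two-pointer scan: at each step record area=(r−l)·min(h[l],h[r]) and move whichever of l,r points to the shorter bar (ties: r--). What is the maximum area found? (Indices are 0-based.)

l=0 r=8: min(16,13)*8=104 best=104 *, r--
l=0 r=7: min(16,15)*7=105 best=105 *, r--
l=0 r=6: min(16,17)*6=96 best=105, l++
l=1 r=6: min(18,17)*5=85 best=105, r--
l=1 r=5: min(18,8)*4=32 best=105, r--
l=1 r=4: min(18,19)*3=54 best=105, l++
l=2 r=4: min(10,19)*2=20 best=105, l++
l=3 r=4: min(9,19)*1=9 best=105, l++

max area = 105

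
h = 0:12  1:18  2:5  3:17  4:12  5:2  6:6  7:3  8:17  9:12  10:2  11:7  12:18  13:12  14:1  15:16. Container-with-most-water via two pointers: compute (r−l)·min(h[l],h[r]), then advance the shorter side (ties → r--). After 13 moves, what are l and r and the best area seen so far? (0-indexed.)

l=0 r=15: min(12,16)*15=180 best=180 *, l++
l=1 r=15: min(18,16)*14=224 best=224 *, r--
l=1 r=14: min(18,1)*13=13 best=224, r--
l=1 r=13: min(18,12)*12=144 best=224, r--
l=1 r=12: min(18,18)*11=198 best=224, r--
l=1 r=11: min(18,7)*10=70 best=224, r--
l=1 r=10: min(18,2)*9=18 best=224, r--
l=1 r=9: min(18,12)*8=96 best=224, r--
l=1 r=8: min(18,17)*7=119 best=224, r--
l=1 r=7: min(18,3)*6=18 best=224, r--
l=1 r=6: min(18,6)*5=30 best=224, r--
l=1 r=5: min(18,2)*4=8 best=224, r--
l=1 r=4: min(18,12)*3=36 best=224, r--

l=1, r=3, best area=224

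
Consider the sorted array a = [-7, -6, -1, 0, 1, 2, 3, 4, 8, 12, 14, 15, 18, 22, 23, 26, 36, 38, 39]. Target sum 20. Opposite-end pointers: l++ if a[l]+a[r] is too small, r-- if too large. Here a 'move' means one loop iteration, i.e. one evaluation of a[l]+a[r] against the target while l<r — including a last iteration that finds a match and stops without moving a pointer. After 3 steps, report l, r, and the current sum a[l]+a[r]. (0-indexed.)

l=0, r=15, sum=19

[0,18] -7+39=32 >20 → r--
[0,17] -7+38=31 >20 → r--
[0,16] -7+36=29 >20 → r--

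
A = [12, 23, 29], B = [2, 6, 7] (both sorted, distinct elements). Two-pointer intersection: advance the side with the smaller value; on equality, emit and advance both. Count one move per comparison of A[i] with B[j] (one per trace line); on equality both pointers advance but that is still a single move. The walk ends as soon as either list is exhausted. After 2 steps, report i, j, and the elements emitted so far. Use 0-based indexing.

i=0 j=0: 12>2, j++
i=0 j=1: 12>6, j++

i=0, j=2, emitted=[]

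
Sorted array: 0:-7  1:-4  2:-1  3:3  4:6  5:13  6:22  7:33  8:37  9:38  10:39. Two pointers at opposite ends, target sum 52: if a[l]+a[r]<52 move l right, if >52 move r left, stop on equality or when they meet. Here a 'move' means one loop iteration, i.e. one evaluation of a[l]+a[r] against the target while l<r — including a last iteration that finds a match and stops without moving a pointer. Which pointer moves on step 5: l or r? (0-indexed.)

l

l=0 r=10: -7+39=32 <52, l++
l=1 r=10: -4+39=35 <52, l++
l=2 r=10: -1+39=38 <52, l++
l=3 r=10: 3+39=42 <52, l++
l=4 r=10: 6+39=45 <52, l++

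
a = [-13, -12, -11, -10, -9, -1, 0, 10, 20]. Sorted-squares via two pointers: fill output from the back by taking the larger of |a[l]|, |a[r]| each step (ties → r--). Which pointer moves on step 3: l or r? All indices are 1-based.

[1,9] |-13|<=|20| out[9]=400 → r--
[1,8] |-13|>|10| out[8]=169 → l++
[2,8] |-12|>|10| out[7]=144 → l++

l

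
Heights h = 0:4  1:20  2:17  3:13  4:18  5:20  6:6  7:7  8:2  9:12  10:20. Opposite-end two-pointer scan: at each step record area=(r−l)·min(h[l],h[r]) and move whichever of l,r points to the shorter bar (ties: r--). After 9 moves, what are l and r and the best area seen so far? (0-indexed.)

l=0 r=10: min(4,20)*10=40 best=40 *, l++
l=1 r=10: min(20,20)*9=180 best=180 *, r--
l=1 r=9: min(20,12)*8=96 best=180, r--
l=1 r=8: min(20,2)*7=14 best=180, r--
l=1 r=7: min(20,7)*6=42 best=180, r--
l=1 r=6: min(20,6)*5=30 best=180, r--
l=1 r=5: min(20,20)*4=80 best=180, r--
l=1 r=4: min(20,18)*3=54 best=180, r--
l=1 r=3: min(20,13)*2=26 best=180, r--

l=1, r=2, best area=180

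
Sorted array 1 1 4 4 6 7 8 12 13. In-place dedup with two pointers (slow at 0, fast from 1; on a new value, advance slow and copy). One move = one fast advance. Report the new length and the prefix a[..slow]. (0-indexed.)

slow=0 fast=1: a[fast]=1=a[slow] dup, fast++
slow=0 fast=2: a[fast]=4≠a[slow]=1 write a[1]=4, slow++,fast++
slow=1 fast=3: a[fast]=4=a[slow] dup, fast++
slow=1 fast=4: a[fast]=6≠a[slow]=4 write a[2]=6, slow++,fast++
slow=2 fast=5: a[fast]=7≠a[slow]=6 write a[3]=7, slow++,fast++
slow=3 fast=6: a[fast]=8≠a[slow]=7 write a[4]=8, slow++,fast++
slow=4 fast=7: a[fast]=12≠a[slow]=8 write a[5]=12, slow++,fast++
slow=5 fast=8: a[fast]=13≠a[slow]=12 write a[6]=13, slow++,fast++

length 7; prefix = [1, 4, 6, 7, 8, 12, 13]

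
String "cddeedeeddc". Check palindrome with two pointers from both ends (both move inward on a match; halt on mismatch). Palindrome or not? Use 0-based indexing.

palindrome

l=0 r=10: 'c'=='c', l++,r--
l=1 r=9: 'd'=='d', l++,r--
l=2 r=8: 'd'=='d', l++,r--
l=3 r=7: 'e'=='e', l++,r--
l=4 r=6: 'e'=='e', l++,r--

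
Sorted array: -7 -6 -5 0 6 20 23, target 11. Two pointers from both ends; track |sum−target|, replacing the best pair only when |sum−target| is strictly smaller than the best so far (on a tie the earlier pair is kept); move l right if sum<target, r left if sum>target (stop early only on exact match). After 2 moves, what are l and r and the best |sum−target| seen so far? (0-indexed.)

[0,6] -7+23=16 d=5 * → r--
[0,5] -7+20=13 d=2 * → r--

l=0, r=4, best |Δ|=2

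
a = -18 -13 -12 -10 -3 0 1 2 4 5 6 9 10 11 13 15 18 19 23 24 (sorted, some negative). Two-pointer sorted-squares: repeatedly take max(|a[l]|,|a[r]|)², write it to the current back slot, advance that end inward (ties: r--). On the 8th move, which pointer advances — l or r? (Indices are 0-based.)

l

l=0 r=19: |-18|<=|24| out[19]=576, r--
l=0 r=18: |-18|<=|23| out[18]=529, r--
l=0 r=17: |-18|<=|19| out[17]=361, r--
l=0 r=16: |-18|<=|18| out[16]=324, r--
l=0 r=15: |-18|>|15| out[15]=324, l++
l=1 r=15: |-13|<=|15| out[14]=225, r--
l=1 r=14: |-13|<=|13| out[13]=169, r--
l=1 r=13: |-13|>|11| out[12]=169, l++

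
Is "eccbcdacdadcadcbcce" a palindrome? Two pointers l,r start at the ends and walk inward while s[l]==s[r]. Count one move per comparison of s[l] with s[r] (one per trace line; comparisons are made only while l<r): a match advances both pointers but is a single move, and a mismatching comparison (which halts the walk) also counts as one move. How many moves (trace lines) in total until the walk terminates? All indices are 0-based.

l=0 r=18: 'e'=='e', l++,r--
l=1 r=17: 'c'=='c', l++,r--
l=2 r=16: 'c'=='c', l++,r--
l=3 r=15: 'b'=='b', l++,r--
l=4 r=14: 'c'=='c', l++,r--
l=5 r=13: 'd'=='d', l++,r--
l=6 r=12: 'a'=='a', l++,r--
l=7 r=11: 'c'=='c', l++,r--
l=8 r=10: 'd'=='d', l++,r--

9 moves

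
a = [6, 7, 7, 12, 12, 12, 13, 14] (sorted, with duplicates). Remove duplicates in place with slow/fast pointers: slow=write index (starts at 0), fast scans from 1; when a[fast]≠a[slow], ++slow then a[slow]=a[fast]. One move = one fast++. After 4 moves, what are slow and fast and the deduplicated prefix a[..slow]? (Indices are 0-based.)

slow=2, fast=5, prefix=[6, 7, 12]

(s=0,f=1) a[fast]=7≠a[slow]=6 write a[1]=7 → slow++,fast++
(s=1,f=2) a[fast]=7=a[slow] dup → fast++
(s=1,f=3) a[fast]=12≠a[slow]=7 write a[2]=12 → slow++,fast++
(s=2,f=4) a[fast]=12=a[slow] dup → fast++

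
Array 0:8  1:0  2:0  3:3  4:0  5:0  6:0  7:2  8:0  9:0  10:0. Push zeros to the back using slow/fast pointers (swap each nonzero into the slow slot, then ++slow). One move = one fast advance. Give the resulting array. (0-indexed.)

(s=0,f=0) a[fast]=8≠0 swap→a[0]=8 → slow++,fast++
(s=1,f=1) a[fast]=0 → fast++
(s=1,f=2) a[fast]=0 → fast++
(s=1,f=3) a[fast]=3≠0 swap→a[1]=3 → slow++,fast++
(s=2,f=4) a[fast]=0 → fast++
(s=2,f=5) a[fast]=0 → fast++
(s=2,f=6) a[fast]=0 → fast++
(s=2,f=7) a[fast]=2≠0 swap→a[2]=2 → slow++,fast++
(s=3,f=8) a[fast]=0 → fast++
(s=3,f=9) a[fast]=0 → fast++
(s=3,f=10) a[fast]=0 → fast++

[8, 3, 2, 0, 0, 0, 0, 0, 0, 0, 0]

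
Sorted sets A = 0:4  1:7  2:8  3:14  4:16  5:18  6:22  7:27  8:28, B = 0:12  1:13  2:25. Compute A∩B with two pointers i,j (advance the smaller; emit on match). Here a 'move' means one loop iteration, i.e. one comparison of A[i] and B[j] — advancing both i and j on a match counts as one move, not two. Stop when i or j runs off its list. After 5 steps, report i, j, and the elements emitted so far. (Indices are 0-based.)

i=0 j=0: 4<12, i++
i=1 j=0: 7<12, i++
i=2 j=0: 8<12, i++
i=3 j=0: 14>12, j++
i=3 j=1: 14>13, j++

i=3, j=2, emitted=[]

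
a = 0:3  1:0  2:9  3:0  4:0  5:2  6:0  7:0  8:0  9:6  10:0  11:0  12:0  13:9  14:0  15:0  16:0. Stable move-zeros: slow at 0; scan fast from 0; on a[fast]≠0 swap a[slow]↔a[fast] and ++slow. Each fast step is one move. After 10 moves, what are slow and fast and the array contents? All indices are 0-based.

slow=0 fast=0: a[fast]=3≠0 swap→a[0]=3, slow++,fast++
slow=1 fast=1: a[fast]=0, fast++
slow=1 fast=2: a[fast]=9≠0 swap→a[1]=9, slow++,fast++
slow=2 fast=3: a[fast]=0, fast++
slow=2 fast=4: a[fast]=0, fast++
slow=2 fast=5: a[fast]=2≠0 swap→a[2]=2, slow++,fast++
slow=3 fast=6: a[fast]=0, fast++
slow=3 fast=7: a[fast]=0, fast++
slow=3 fast=8: a[fast]=0, fast++
slow=3 fast=9: a[fast]=6≠0 swap→a[3]=6, slow++,fast++

slow=4, fast=10, a=[3, 9, 2, 6, 0, 0, 0, 0, 0, 0, 0, 0, 0, 9, 0, 0, 0]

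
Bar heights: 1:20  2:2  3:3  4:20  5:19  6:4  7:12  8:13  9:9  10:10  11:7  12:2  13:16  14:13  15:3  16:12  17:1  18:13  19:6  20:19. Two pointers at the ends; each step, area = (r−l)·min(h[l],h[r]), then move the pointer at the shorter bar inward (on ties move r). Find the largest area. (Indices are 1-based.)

max area = 361

l=1 r=20: min(20,19)*19=361 best=361 *, r--
l=1 r=19: min(20,6)*18=108 best=361, r--
l=1 r=18: min(20,13)*17=221 best=361, r--
l=1 r=17: min(20,1)*16=16 best=361, r--
l=1 r=16: min(20,12)*15=180 best=361, r--
l=1 r=15: min(20,3)*14=42 best=361, r--
l=1 r=14: min(20,13)*13=169 best=361, r--
l=1 r=13: min(20,16)*12=192 best=361, r--
l=1 r=12: min(20,2)*11=22 best=361, r--
l=1 r=11: min(20,7)*10=70 best=361, r--
l=1 r=10: min(20,10)*9=90 best=361, r--
l=1 r=9: min(20,9)*8=72 best=361, r--
l=1 r=8: min(20,13)*7=91 best=361, r--
l=1 r=7: min(20,12)*6=72 best=361, r--
l=1 r=6: min(20,4)*5=20 best=361, r--
l=1 r=5: min(20,19)*4=76 best=361, r--
l=1 r=4: min(20,20)*3=60 best=361, r--
l=1 r=3: min(20,3)*2=6 best=361, r--
l=1 r=2: min(20,2)*1=2 best=361, r--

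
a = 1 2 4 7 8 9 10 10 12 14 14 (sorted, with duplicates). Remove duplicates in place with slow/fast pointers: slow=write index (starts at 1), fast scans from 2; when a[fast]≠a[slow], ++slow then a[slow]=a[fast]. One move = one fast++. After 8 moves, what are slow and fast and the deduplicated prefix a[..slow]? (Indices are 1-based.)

slow=8, fast=10, prefix=[1, 2, 4, 7, 8, 9, 10, 12]

(s=1,f=2) a[fast]=2≠a[slow]=1 write a[2]=2 → slow++,fast++
(s=2,f=3) a[fast]=4≠a[slow]=2 write a[3]=4 → slow++,fast++
(s=3,f=4) a[fast]=7≠a[slow]=4 write a[4]=7 → slow++,fast++
(s=4,f=5) a[fast]=8≠a[slow]=7 write a[5]=8 → slow++,fast++
(s=5,f=6) a[fast]=9≠a[slow]=8 write a[6]=9 → slow++,fast++
(s=6,f=7) a[fast]=10≠a[slow]=9 write a[7]=10 → slow++,fast++
(s=7,f=8) a[fast]=10=a[slow] dup → fast++
(s=7,f=9) a[fast]=12≠a[slow]=10 write a[8]=12 → slow++,fast++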